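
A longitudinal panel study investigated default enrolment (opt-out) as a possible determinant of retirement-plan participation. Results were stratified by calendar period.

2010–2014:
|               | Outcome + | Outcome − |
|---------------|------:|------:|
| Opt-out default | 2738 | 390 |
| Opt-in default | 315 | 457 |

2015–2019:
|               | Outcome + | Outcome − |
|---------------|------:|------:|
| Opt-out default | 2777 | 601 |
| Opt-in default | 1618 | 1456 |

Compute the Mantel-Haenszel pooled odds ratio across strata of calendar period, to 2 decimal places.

OR_MH = Σ(aᵢdᵢ/nᵢ) / Σ(bᵢcᵢ/nᵢ), where nᵢ is the stratum total.
Stratum 1 (2010–2014): n = 3900; a·d/n = 2738·457/3900 = 320.8374; b·c/n = 390·315/3900 = 31.5000
Stratum 2 (2015–2019): n = 6452; a·d/n = 2777·1456/6452 = 626.6758; b·c/n = 601·1618/6452 = 150.7157
OR_MH = (320.8374 + 626.6758) / (31.5000 + 150.7157) = 947.5132 / 182.2157 = 5.19995

5.20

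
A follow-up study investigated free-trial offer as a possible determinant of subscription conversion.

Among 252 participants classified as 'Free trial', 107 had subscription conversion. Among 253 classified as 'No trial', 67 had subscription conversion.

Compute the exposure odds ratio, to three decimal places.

2.049

From the description: a = 107, b = 145, c = 67, d = 186.
OR = (a·d)/(b·c) = (107 × 186) / (145 × 67) = 19902 / 9715 = 2.04858
The odds of subscription conversion are about 2.05 times as high in the free trial group.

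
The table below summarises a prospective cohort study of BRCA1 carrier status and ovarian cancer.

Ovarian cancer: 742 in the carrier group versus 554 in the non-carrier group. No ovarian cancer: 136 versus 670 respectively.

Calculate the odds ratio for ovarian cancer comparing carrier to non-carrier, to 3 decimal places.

From the description: a = 742, b = 136, c = 554, d = 670.
OR = (a·d)/(b·c) = (742 × 670) / (136 × 554) = 497140 / 75344 = 6.59827
The odds of ovarian cancer are about 6.60 times as high in the carrier group.

6.598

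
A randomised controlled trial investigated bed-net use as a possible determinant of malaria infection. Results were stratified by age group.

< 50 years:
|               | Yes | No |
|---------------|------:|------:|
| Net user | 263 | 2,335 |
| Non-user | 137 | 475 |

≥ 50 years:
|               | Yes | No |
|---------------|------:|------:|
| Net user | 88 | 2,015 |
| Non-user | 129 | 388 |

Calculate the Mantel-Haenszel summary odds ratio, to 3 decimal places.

OR_MH = Σ(aᵢdᵢ/nᵢ) / Σ(bᵢcᵢ/nᵢ), where nᵢ is the stratum total.
Stratum 1 (< 50 years): n = 3210; a·d/n = 263·475/3210 = 38.9174; b·c/n = 2335·137/3210 = 99.6558
Stratum 2 (≥ 50 years): n = 2620; a·d/n = 88·388/2620 = 13.0321; b·c/n = 2015·129/2620 = 99.2118
OR_MH = (38.9174 + 13.0321) / (99.6558 + 99.2118) = 51.9495 / 198.8676 = 0.26123

0.261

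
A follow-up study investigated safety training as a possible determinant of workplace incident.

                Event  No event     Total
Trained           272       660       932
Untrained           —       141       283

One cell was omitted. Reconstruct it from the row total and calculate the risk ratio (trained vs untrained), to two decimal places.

The missing cell is in the unexposed row: 283 − 141 = 142.
So a = 272, b = 660, c = 142, d = 141.
RR = [a/(a+b)] / [c/(c+d)] = (272/932) / (142/283) = 0.29185/0.50177 = 0.58164

0.58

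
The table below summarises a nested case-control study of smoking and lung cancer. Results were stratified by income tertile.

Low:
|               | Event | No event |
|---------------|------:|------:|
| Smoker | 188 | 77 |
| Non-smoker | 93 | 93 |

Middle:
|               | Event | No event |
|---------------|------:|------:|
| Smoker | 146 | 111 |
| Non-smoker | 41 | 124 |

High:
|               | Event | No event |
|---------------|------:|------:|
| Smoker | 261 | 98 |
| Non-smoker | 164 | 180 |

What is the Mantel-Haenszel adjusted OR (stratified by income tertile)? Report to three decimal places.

OR_MH = Σ(aᵢdᵢ/nᵢ) / Σ(bᵢcᵢ/nᵢ), where nᵢ is the stratum total.
Stratum 1 (Low): n = 451; a·d/n = 188·93/451 = 38.7672; b·c/n = 77·93/451 = 15.8780
Stratum 2 (Middle): n = 422; a·d/n = 146·124/422 = 42.9005; b·c/n = 111·41/422 = 10.7844
Stratum 3 (High): n = 703; a·d/n = 261·180/703 = 66.8279; b·c/n = 98·164/703 = 22.8620
OR_MH = (38.7672 + 42.9005 + 66.8279) / (15.8780 + 10.7844 + 22.8620) = 148.4955 / 49.5244 = 2.99843

2.998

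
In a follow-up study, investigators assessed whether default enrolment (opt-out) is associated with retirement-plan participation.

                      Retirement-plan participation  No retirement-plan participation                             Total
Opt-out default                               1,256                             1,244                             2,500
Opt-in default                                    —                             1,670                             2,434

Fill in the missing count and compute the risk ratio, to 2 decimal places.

1.60

The missing cell is in the unexposed row: 2434 − 1670 = 764.
So a = 1256, b = 1244, c = 764, d = 1670.
RR = [a/(a+b)] / [c/(c+d)] = (1256/2500) / (764/2434) = 0.50240/0.31389 = 1.60058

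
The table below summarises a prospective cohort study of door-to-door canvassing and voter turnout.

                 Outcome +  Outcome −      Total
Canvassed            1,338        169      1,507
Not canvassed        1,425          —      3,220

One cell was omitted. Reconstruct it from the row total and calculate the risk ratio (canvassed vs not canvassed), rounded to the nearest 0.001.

The missing cell is in the unexposed row: 3220 − 1425 = 1795.
So a = 1338, b = 169, c = 1425, d = 1795.
RR = [a/(a+b)] / [c/(c+d)] = (1338/1507) / (1425/3220) = 0.88786/0.44255 = 2.00624

2.006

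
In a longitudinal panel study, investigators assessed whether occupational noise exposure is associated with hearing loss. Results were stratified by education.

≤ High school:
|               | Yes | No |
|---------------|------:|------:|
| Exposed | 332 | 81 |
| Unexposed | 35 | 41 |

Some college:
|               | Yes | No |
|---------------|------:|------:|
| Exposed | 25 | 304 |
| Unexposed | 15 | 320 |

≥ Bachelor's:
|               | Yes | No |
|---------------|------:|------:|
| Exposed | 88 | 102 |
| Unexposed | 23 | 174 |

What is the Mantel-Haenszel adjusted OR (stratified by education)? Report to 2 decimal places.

OR_MH = Σ(aᵢdᵢ/nᵢ) / Σ(bᵢcᵢ/nᵢ), where nᵢ is the stratum total.
Stratum 1 (≤ High school): n = 489; a·d/n = 332·41/489 = 27.8364; b·c/n = 81·35/489 = 5.7975
Stratum 2 (Some college): n = 664; a·d/n = 25·320/664 = 12.0482; b·c/n = 304·15/664 = 6.8675
Stratum 3 (≥ Bachelor's): n = 387; a·d/n = 88·174/387 = 39.5659; b·c/n = 102·23/387 = 6.0620
OR_MH = (27.8364 + 12.0482 + 39.5659) / (5.7975 + 6.8675 + 6.0620) = 79.4505 / 18.7270 = 4.24256

4.24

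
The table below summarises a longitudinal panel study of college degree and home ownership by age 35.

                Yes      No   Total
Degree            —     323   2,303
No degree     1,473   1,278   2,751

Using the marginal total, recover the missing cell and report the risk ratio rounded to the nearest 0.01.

The missing cell is in the exposed row: 2303 − 323 = 1980.
So a = 1980, b = 323, c = 1473, d = 1278.
RR = [a/(a+b)] / [c/(c+d)] = (1980/2303) / (1473/2751) = 0.85975/0.53544 = 1.60568

1.61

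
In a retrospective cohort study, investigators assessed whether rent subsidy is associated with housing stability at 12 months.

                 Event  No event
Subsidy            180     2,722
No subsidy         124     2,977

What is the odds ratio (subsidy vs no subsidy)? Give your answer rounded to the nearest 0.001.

1.588

Cells: a = 180, b = 2722, c = 124, d = 2977.
OR = (a·d)/(b·c) = (180 × 2977) / (2722 × 124) = 535860 / 337528 = 1.58760
The odds of housing stability at 12 months are about 1.59 times as high in the subsidy group.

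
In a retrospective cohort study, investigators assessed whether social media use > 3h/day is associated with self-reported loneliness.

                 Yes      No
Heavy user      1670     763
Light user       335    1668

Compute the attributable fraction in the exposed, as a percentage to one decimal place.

Cells: a = 1670, b = 763, c = 335, d = 1668.
Risk in exposed = 1670/2433 = 0.68640; risk in unexposed = 335/2003 = 0.16725.
RR = 0.68640/0.16725 = 4.10403
AR% = (RR − 1)/RR × 100 = (4.10403 − 1)/4.10403 × 100 = 75.6337%

75.6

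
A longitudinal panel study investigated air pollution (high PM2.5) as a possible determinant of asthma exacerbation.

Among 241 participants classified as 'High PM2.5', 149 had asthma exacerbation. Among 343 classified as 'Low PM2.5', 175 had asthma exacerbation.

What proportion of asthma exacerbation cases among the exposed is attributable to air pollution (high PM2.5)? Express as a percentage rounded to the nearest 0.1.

17.5

From the description: a = 149, b = 92, c = 175, d = 168.
Risk in exposed = 149/241 = 0.61826; risk in unexposed = 175/343 = 0.51020.
RR = 0.61826/0.51020 = 1.21178
AR% = (RR − 1)/RR × 100 = (1.21178 − 1)/1.21178 × 100 = 17.4771%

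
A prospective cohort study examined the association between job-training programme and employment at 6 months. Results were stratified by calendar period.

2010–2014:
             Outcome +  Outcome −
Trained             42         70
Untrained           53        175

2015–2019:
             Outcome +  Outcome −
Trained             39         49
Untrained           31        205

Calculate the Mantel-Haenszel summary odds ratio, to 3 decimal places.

OR_MH = Σ(aᵢdᵢ/nᵢ) / Σ(bᵢcᵢ/nᵢ), where nᵢ is the stratum total.
Stratum 1 (2010–2014): n = 340; a·d/n = 42·175/340 = 21.6176; b·c/n = 70·53/340 = 10.9118
Stratum 2 (2015–2019): n = 324; a·d/n = 39·205/324 = 24.6759; b·c/n = 49·31/324 = 4.6883
OR_MH = (21.6176 + 24.6759) / (10.9118 + 4.6883) = 46.2936 / 15.6000 = 2.96753

2.968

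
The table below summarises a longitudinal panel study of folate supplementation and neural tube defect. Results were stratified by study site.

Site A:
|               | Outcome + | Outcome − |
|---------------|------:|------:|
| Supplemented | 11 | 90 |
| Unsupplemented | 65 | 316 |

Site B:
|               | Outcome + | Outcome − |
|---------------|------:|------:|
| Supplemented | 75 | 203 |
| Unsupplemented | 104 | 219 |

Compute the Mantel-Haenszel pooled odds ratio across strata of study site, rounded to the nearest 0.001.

0.731

OR_MH = Σ(aᵢdᵢ/nᵢ) / Σ(bᵢcᵢ/nᵢ), where nᵢ is the stratum total.
Stratum 1 (Site A): n = 482; a·d/n = 11·316/482 = 7.2116; b·c/n = 90·65/482 = 12.1369
Stratum 2 (Site B): n = 601; a·d/n = 75·219/601 = 27.3295; b·c/n = 203·104/601 = 35.1281
OR_MH = (7.2116 + 27.3295) / (12.1369 + 35.1281) = 34.5411 / 47.2650 = 0.73080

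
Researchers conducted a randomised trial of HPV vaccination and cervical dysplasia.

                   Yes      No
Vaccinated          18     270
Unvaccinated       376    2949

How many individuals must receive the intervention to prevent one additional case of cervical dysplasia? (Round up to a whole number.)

20

Risk in treated group = 18/288 = 0.06250; risk in control = 376/3325 = 0.11308.
Absolute risk reduction = 0.11308 − 0.06250 = 0.05058
NNT = 1 / ARR = 1 / 0.05058 = 19.770 → round up → 20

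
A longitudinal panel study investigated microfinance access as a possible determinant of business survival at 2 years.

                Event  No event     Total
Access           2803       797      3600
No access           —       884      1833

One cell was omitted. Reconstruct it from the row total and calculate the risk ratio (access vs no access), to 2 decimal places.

The missing cell is in the unexposed row: 1833 − 884 = 949.
So a = 2803, b = 797, c = 949, d = 884.
RR = [a/(a+b)] / [c/(c+d)] = (2803/3600) / (949/1833) = 0.77861/0.51773 = 1.50389

1.50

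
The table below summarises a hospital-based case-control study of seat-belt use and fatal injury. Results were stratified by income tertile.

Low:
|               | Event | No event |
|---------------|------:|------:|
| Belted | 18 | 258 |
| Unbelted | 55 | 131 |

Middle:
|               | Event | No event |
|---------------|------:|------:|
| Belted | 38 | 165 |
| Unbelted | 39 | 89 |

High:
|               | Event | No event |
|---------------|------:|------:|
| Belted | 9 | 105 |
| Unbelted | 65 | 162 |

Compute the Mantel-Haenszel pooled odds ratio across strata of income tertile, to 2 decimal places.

OR_MH = Σ(aᵢdᵢ/nᵢ) / Σ(bᵢcᵢ/nᵢ), where nᵢ is the stratum total.
Stratum 1 (Low): n = 462; a·d/n = 18·131/462 = 5.1039; b·c/n = 258·55/462 = 30.7143
Stratum 2 (Middle): n = 331; a·d/n = 38·89/331 = 10.2175; b·c/n = 165·39/331 = 19.4411
Stratum 3 (High): n = 341; a·d/n = 9·162/341 = 4.2757; b·c/n = 105·65/341 = 20.0147
OR_MH = (5.1039 + 10.2175 + 4.2757) / (30.7143 + 19.4411 + 20.0147) = 19.5971 / 70.1700 = 0.27928

0.28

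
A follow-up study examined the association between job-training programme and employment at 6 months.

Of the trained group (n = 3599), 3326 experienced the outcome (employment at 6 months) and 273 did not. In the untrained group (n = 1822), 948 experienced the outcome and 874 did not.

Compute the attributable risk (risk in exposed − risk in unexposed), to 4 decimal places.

From the description: a = 3326, b = 273, c = 948, d = 874.
Risk in exposed = 3326/3599 = 0.924146; risk in unexposed = 948/1822 = 0.520307.
Risk difference = 0.924146 − 0.520307 = 0.403838

0.4038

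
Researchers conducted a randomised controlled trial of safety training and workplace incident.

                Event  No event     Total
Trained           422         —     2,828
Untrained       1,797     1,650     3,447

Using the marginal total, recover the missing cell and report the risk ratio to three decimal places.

0.286

The missing cell is in the exposed row: 2828 − 422 = 2406.
So a = 422, b = 2406, c = 1797, d = 1650.
RR = [a/(a+b)] / [c/(c+d)] = (422/2828) / (1797/3447) = 0.14922/0.52132 = 0.28624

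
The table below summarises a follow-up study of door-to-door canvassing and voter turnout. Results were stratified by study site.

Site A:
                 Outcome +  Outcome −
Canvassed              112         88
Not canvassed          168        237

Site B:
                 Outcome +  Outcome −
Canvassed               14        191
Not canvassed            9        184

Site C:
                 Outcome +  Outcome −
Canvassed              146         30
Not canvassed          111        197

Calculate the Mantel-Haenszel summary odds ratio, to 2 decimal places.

OR_MH = Σ(aᵢdᵢ/nᵢ) / Σ(bᵢcᵢ/nᵢ), where nᵢ is the stratum total.
Stratum 1 (Site A): n = 605; a·d/n = 112·237/605 = 43.8744; b·c/n = 88·168/605 = 24.4364
Stratum 2 (Site B): n = 398; a·d/n = 14·184/398 = 6.4724; b·c/n = 191·9/398 = 4.3191
Stratum 3 (Site C): n = 484; a·d/n = 146·197/484 = 59.4256; b·c/n = 30·111/484 = 6.8802
OR_MH = (43.8744 + 6.4724 + 59.4256) / (24.4364 + 4.3191 + 6.8802) = 109.7724 / 35.6356 = 3.08041

3.08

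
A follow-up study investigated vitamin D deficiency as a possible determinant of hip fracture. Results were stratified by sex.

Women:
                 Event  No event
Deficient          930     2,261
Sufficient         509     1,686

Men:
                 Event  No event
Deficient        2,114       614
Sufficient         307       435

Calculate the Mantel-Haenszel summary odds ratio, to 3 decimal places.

2.075

OR_MH = Σ(aᵢdᵢ/nᵢ) / Σ(bᵢcᵢ/nᵢ), where nᵢ is the stratum total.
Stratum 1 (Women): n = 5386; a·d/n = 930·1686/5386 = 291.1214; b·c/n = 2261·509/5386 = 213.6742
Stratum 2 (Men): n = 3470; a·d/n = 2114·435/3470 = 265.0115; b·c/n = 614·307/3470 = 54.3222
OR_MH = (291.1214 + 265.0115) / (213.6742 + 54.3222) = 556.1330 / 267.9963 = 2.07515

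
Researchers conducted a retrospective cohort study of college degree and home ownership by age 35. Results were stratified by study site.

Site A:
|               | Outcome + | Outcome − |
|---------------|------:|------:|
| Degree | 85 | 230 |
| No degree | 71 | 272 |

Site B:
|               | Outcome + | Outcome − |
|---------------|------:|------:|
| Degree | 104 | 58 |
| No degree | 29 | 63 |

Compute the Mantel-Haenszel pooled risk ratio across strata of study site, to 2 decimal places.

RR_MH = Σ(aᵢ·n₀ᵢ/nᵢ) / Σ(cᵢ·n₁ᵢ/nᵢ), with n₁ᵢ = aᵢ+bᵢ (exposed), n₀ᵢ = cᵢ+dᵢ (unexposed), nᵢ = n₁ᵢ+n₀ᵢ.
Stratum 1 (Site A): n₁ = 315, n₀ = 343, n = 658; a·n₀/n = 85·343/658 = 44.3085; c·n₁/n = 71·315/658 = 33.9894
Stratum 2 (Site B): n₁ = 162, n₀ = 92, n = 254; a·n₀/n = 104·92/254 = 37.6693; c·n₁/n = 29·162/254 = 18.4961
RR_MH = (44.3085 + 37.6693) / (33.9894 + 18.4961) = 81.9778 / 52.4854 = 1.56192

1.56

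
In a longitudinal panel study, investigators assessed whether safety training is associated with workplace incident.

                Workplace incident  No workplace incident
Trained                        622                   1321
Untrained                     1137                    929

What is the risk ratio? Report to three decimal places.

Cells: a = 622, b = 1321, c = 1137, d = 929.
Risk in exposed = 622/1943 = 0.32012; risk in unexposed = 1137/2066 = 0.55034.
RR = 0.32012 / 0.55034 = 0.58168
The risk is 42% lower among the exposed than among the unexposed.

0.582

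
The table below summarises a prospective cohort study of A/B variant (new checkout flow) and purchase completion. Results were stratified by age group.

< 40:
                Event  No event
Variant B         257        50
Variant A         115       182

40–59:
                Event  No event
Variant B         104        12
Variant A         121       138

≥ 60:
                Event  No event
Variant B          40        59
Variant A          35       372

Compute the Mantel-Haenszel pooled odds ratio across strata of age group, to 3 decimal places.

8.305

OR_MH = Σ(aᵢdᵢ/nᵢ) / Σ(bᵢcᵢ/nᵢ), where nᵢ is the stratum total.
Stratum 1 (< 40): n = 604; a·d/n = 257·182/604 = 77.4404; b·c/n = 50·115/604 = 9.5199
Stratum 2 (40–59): n = 375; a·d/n = 104·138/375 = 38.2720; b·c/n = 12·121/375 = 3.8720
Stratum 3 (≥ 60): n = 506; a·d/n = 40·372/506 = 29.4071; b·c/n = 59·35/506 = 4.0810
OR_MH = (77.4404 + 38.2720 + 29.4071) / (9.5199 + 3.8720 + 4.0810) = 145.1195 / 17.4729 = 8.30541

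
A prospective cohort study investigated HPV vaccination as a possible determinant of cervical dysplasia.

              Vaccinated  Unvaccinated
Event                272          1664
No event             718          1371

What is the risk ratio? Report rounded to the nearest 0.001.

Reading the table with exposure as columns: a = 272 (Vaccinated, case), b = 718 (Vaccinated, non-case), c = 1664 (Unvaccinated, case), d = 1371.
Risk in exposed = 272/990 = 0.27475; risk in unexposed = 1664/3035 = 0.54827.
RR = 0.27475 / 0.54827 = 0.50112
The risk is 50% lower among the exposed than among the unexposed.

0.501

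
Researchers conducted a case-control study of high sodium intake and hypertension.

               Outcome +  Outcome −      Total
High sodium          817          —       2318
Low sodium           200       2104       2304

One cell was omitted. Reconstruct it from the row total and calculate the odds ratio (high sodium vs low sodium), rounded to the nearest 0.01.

The missing cell is in the exposed row: 2318 − 817 = 1501.
So a = 817, b = 1501, c = 200, d = 2104.
OR = (a·d)/(b·c) = (817 × 2104) / (1501 × 200) = 1718968 / 300200 = 5.72608

5.73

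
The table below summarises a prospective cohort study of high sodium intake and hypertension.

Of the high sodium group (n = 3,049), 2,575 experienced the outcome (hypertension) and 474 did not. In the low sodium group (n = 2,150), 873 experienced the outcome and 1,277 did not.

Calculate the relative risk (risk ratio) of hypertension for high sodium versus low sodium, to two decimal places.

2.08

From the description: a = 2575, b = 474, c = 873, d = 1277.
Risk in exposed = 2575/3049 = 0.84454; risk in unexposed = 873/2150 = 0.40605.
RR = 0.84454 / 0.40605 = 2.07991
The risk among the exposed is 2.08 times that among the unexposed.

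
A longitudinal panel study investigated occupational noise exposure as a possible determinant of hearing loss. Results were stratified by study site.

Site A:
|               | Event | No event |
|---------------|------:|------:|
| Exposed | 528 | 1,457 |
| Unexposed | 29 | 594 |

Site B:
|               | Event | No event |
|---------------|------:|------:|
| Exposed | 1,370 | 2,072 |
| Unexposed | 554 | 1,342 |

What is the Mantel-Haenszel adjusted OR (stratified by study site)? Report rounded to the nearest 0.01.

2.01

OR_MH = Σ(aᵢdᵢ/nᵢ) / Σ(bᵢcᵢ/nᵢ), where nᵢ is the stratum total.
Stratum 1 (Site A): n = 2608; a·d/n = 528·594/2608 = 120.2577; b·c/n = 1457·29/2608 = 16.2013
Stratum 2 (Site B): n = 5338; a·d/n = 1370·1342/5338 = 344.4249; b·c/n = 2072·554/5338 = 215.0408
OR_MH = (120.2577 + 344.4249) / (16.2013 + 215.0408) = 464.6825 / 231.2421 = 2.00951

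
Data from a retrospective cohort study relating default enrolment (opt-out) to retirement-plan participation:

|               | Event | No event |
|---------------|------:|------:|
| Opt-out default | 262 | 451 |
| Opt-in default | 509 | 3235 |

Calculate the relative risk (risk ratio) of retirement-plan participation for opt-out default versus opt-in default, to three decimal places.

2.703

Cells: a = 262, b = 451, c = 509, d = 3235.
Risk in exposed = 262/713 = 0.36746; risk in unexposed = 509/3744 = 0.13595.
RR = 0.36746 / 0.13595 = 2.70290
The risk among the exposed is 2.70 times that among the unexposed.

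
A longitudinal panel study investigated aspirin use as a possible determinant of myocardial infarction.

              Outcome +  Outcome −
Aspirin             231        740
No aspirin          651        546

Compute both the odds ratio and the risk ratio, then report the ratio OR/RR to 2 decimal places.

0.60

Cells: a = 231, b = 740, c = 651, d = 546.
OR = (231·546)/(740·651) = 126126/481740 = 0.26181
Risk in exposed = 231/971 = 0.23790; risk in unexposed = 651/1197 = 0.54386; RR = 0.43743
OR/RR = 0.26181 / 0.43743 = 0.59853
The outcome is not rare, so the OR lies further from 1 than the RR.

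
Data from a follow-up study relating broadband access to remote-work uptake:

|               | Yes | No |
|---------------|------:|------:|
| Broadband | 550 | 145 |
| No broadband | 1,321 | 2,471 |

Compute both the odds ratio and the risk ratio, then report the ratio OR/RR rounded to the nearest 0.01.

Cells: a = 550, b = 145, c = 1321, d = 2471.
OR = (550·2471)/(145·1321) = 1359050/191545 = 7.09520
Risk in exposed = 550/695 = 0.79137; risk in unexposed = 1321/3792 = 0.34836; RR = 2.27166
OR/RR = 7.09520 / 2.27166 = 3.12335
The outcome is not rare, so the OR lies further from 1 than the RR.

3.12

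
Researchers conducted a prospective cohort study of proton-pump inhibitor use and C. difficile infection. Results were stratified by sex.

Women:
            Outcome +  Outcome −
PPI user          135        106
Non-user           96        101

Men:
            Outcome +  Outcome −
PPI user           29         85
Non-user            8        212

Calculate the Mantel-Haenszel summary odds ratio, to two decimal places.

1.96

OR_MH = Σ(aᵢdᵢ/nᵢ) / Σ(bᵢcᵢ/nᵢ), where nᵢ is the stratum total.
Stratum 1 (Women): n = 438; a·d/n = 135·101/438 = 31.1301; b·c/n = 106·96/438 = 23.2329
Stratum 2 (Men): n = 334; a·d/n = 29·212/334 = 18.4072; b·c/n = 85·8/334 = 2.0359
OR_MH = (31.1301 + 18.4072) / (23.2329 + 2.0359) = 49.5373 / 25.2688 = 1.96041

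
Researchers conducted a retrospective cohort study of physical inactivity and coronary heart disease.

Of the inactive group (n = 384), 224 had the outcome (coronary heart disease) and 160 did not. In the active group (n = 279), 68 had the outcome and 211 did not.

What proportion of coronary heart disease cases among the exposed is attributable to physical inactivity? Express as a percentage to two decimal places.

From the description: a = 224, b = 160, c = 68, d = 211.
Risk in exposed = 224/384 = 0.58333; risk in unexposed = 68/279 = 0.24373.
RR = 0.58333/0.24373 = 2.39338
AR% = (RR − 1)/RR × 100 = (2.39338 − 1)/2.39338 × 100 = 58.2181%

58.22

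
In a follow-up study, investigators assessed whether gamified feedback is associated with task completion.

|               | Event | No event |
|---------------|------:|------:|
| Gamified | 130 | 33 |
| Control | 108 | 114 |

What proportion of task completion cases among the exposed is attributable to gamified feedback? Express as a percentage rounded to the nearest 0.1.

Cells: a = 130, b = 33, c = 108, d = 114.
Risk in exposed = 130/163 = 0.79755; risk in unexposed = 108/222 = 0.48649.
RR = 0.79755/0.48649 = 1.63940
AR% = (RR − 1)/RR × 100 = (1.63940 − 1)/1.63940 × 100 = 39.0021%

39.0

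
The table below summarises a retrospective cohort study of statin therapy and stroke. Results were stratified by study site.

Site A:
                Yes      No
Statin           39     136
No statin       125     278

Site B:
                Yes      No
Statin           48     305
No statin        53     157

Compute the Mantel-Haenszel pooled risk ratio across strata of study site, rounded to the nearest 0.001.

0.634

RR_MH = Σ(aᵢ·n₀ᵢ/nᵢ) / Σ(cᵢ·n₁ᵢ/nᵢ), with n₁ᵢ = aᵢ+bᵢ (exposed), n₀ᵢ = cᵢ+dᵢ (unexposed), nᵢ = n₁ᵢ+n₀ᵢ.
Stratum 1 (Site A): n₁ = 175, n₀ = 403, n = 578; a·n₀/n = 39·403/578 = 27.1920; c·n₁/n = 125·175/578 = 37.8460
Stratum 2 (Site B): n₁ = 353, n₀ = 210, n = 563; a·n₀/n = 48·210/563 = 17.9041; c·n₁/n = 53·353/563 = 33.2309
RR_MH = (27.1920 + 17.9041) / (37.8460 + 33.2309) = 45.0961 / 71.0769 = 0.63447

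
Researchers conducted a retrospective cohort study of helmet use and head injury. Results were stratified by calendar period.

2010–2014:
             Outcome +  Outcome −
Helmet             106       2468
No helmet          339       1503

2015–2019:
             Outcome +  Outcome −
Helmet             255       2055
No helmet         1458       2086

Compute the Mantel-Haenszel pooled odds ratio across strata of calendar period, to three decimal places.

OR_MH = Σ(aᵢdᵢ/nᵢ) / Σ(bᵢcᵢ/nᵢ), where nᵢ is the stratum total.
Stratum 1 (2010–2014): n = 4416; a·d/n = 106·1503/4416 = 36.0774; b·c/n = 2468·339/4416 = 189.4592
Stratum 2 (2015–2019): n = 5854; a·d/n = 255·2086/5854 = 90.8661; b·c/n = 2055·1458/5854 = 511.8193
OR_MH = (36.0774 + 90.8661) / (189.4592 + 511.8193) = 126.9435 / 701.2785 = 0.18102

0.181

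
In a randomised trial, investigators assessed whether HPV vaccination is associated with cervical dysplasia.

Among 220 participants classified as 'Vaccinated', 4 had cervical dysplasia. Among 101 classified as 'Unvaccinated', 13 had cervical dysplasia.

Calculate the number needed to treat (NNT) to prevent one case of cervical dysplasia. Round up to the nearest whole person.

10

Risk in treated group = 4/220 = 0.01818; risk in control = 13/101 = 0.12871.
Absolute risk reduction = 0.12871 − 0.01818 = 0.11053
NNT = 1 / ARR = 1 / 0.11053 = 9.047 → round up → 10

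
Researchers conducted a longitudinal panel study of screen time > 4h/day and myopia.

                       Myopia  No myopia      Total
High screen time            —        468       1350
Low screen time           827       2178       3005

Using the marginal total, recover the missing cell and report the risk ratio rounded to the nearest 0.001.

The missing cell is in the exposed row: 1350 − 468 = 882.
So a = 882, b = 468, c = 827, d = 2178.
RR = [a/(a+b)] / [c/(c+d)] = (882/1350) / (827/3005) = 0.65333/0.27521 = 2.37396

2.374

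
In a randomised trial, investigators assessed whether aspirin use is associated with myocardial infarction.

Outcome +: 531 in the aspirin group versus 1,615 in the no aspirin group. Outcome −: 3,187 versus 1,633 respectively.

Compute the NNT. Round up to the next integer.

Risk in treated group = 531/3718 = 0.14282; risk in control = 1615/3248 = 0.49723.
Absolute risk reduction = 0.49723 − 0.14282 = 0.35441
NNT = 1 / ARR = 1 / 0.35441 = 2.822 → round up → 3

3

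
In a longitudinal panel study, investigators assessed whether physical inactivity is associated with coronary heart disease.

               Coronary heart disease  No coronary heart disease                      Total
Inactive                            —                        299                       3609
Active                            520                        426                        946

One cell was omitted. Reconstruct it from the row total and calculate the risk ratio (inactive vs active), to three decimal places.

The missing cell is in the exposed row: 3609 − 299 = 3310.
So a = 3310, b = 299, c = 520, d = 426.
RR = [a/(a+b)] / [c/(c+d)] = (3310/3609) / (520/946) = 0.91715/0.54968 = 1.66851

1.669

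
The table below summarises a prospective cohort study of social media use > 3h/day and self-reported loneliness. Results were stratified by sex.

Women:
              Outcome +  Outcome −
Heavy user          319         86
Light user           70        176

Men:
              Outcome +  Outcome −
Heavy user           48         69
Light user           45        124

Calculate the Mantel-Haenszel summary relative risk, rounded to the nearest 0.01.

RR_MH = Σ(aᵢ·n₀ᵢ/nᵢ) / Σ(cᵢ·n₁ᵢ/nᵢ), with n₁ᵢ = aᵢ+bᵢ (exposed), n₀ᵢ = cᵢ+dᵢ (unexposed), nᵢ = n₁ᵢ+n₀ᵢ.
Stratum 1 (Women): n₁ = 405, n₀ = 246, n = 651; a·n₀/n = 319·246/651 = 120.5438; c·n₁/n = 70·405/651 = 43.5484
Stratum 2 (Men): n₁ = 117, n₀ = 169, n = 286; a·n₀/n = 48·169/286 = 28.3636; c·n₁/n = 45·117/286 = 18.4091
RR_MH = (120.5438 + 28.3636) / (43.5484 + 18.4091) = 148.9074 / 61.9575 = 2.40338

2.40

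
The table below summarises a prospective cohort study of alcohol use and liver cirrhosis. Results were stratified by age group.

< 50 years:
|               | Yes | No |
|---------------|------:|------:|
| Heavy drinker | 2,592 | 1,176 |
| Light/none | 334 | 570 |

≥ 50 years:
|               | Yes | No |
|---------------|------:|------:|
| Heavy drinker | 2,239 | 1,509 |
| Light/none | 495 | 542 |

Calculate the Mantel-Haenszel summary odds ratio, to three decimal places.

2.373

OR_MH = Σ(aᵢdᵢ/nᵢ) / Σ(bᵢcᵢ/nᵢ), where nᵢ is the stratum total.
Stratum 1 (< 50 years): n = 4672; a·d/n = 2592·570/4672 = 316.2329; b·c/n = 1176·334/4672 = 84.0719
Stratum 2 (≥ 50 years): n = 4785; a·d/n = 2239·542/4785 = 253.6130; b·c/n = 1509·495/4785 = 156.1034
OR_MH = (316.2329 + 253.6130) / (84.0719 + 156.1034) = 569.8458 / 240.1754 = 2.37262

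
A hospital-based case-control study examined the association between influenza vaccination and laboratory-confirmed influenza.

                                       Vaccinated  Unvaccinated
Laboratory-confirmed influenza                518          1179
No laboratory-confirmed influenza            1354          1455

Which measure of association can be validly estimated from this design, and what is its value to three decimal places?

0.472

Reading the table with exposure as columns: a = 518 (Vaccinated, case), b = 1354 (Vaccinated, non-case), c = 1179 (Unvaccinated, case), d = 1455.
This is a hospital-based case-control study: participants were sampled on outcome status, so risks in the source population cannot be estimated directly — relative risk is not valid here. The odds ratio is the appropriate measure.
OR = (a·d)/(b·c) = (518 × 1455) / (1354 × 1179) = 753690 / 1596366 = 0.47213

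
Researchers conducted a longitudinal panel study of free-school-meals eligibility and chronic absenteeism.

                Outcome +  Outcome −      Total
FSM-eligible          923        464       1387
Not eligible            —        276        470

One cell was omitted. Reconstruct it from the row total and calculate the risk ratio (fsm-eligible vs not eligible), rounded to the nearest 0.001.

1.612

The missing cell is in the unexposed row: 470 − 276 = 194.
So a = 923, b = 464, c = 194, d = 276.
RR = [a/(a+b)] / [c/(c+d)] = (923/1387) / (194/470) = 0.66547/0.41277 = 1.61221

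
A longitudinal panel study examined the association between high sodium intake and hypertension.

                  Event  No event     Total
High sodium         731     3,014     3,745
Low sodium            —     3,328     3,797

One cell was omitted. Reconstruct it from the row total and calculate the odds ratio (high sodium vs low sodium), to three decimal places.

1.721

The missing cell is in the unexposed row: 3797 − 3328 = 469.
So a = 731, b = 3014, c = 469, d = 3328.
OR = (a·d)/(b·c) = (731 × 3328) / (3014 × 469) = 2432768 / 1413566 = 1.72101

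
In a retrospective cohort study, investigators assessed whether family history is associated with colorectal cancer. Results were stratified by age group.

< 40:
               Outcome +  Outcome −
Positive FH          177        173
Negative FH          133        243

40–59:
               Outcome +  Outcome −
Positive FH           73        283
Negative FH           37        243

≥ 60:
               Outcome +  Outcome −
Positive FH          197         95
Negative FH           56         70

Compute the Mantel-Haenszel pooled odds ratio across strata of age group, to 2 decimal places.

1.97

OR_MH = Σ(aᵢdᵢ/nᵢ) / Σ(bᵢcᵢ/nᵢ), where nᵢ is the stratum total.
Stratum 1 (< 40): n = 726; a·d/n = 177·243/726 = 59.2438; b·c/n = 173·133/726 = 31.6928
Stratum 2 (40–59): n = 636; a·d/n = 73·243/636 = 27.8915; b·c/n = 283·37/636 = 16.4638
Stratum 3 (≥ 60): n = 418; a·d/n = 197·70/418 = 32.9904; b·c/n = 95·56/418 = 12.7273
OR_MH = (59.2438 + 27.8915 + 32.9904) / (31.6928 + 16.4638 + 12.7273) = 120.1257 / 60.8839 = 1.97303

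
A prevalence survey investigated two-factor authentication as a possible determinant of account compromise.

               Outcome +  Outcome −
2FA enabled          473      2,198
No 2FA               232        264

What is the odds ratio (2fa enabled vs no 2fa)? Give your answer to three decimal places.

Cells: a = 473, b = 2198, c = 232, d = 264.
OR = (a·d)/(b·c) = (473 × 264) / (2198 × 232) = 124872 / 509936 = 0.24488
Exposure is associated with lower odds of account compromise (OR = 0.24 < 1).

0.245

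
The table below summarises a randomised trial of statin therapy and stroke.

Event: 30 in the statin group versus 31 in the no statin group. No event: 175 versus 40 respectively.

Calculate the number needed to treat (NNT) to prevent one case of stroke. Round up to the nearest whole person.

Risk in treated group = 30/205 = 0.14634; risk in control = 31/71 = 0.43662.
Absolute risk reduction = 0.43662 − 0.14634 = 0.29028
NNT = 1 / ARR = 1 / 0.29028 = 3.445 → round up → 4

4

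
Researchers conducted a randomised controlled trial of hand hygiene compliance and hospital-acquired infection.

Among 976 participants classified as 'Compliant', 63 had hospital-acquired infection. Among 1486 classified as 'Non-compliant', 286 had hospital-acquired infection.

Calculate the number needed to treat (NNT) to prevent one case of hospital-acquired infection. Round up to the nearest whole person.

Risk in treated group = 63/976 = 0.06455; risk in control = 286/1486 = 0.19246.
Absolute risk reduction = 0.19246 − 0.06455 = 0.12791
NNT = 1 / ARR = 1 / 0.12791 = 7.818 → round up → 8

8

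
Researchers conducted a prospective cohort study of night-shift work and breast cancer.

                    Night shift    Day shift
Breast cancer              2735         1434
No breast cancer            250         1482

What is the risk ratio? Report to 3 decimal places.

1.863

Reading the table with exposure as columns: a = 2735 (Night shift, case), b = 250 (Night shift, non-case), c = 1434 (Day shift, case), d = 1482.
Risk in exposed = 2735/2985 = 0.91625; risk in unexposed = 1434/2916 = 0.49177.
RR = 0.91625 / 0.49177 = 1.86317
The risk among the exposed is 1.86 times that among the unexposed.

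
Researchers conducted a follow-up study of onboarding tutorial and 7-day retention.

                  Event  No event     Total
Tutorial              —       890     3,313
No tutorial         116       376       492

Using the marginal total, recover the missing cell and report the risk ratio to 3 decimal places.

The missing cell is in the exposed row: 3313 − 890 = 2423.
So a = 2423, b = 890, c = 116, d = 376.
RR = [a/(a+b)] / [c/(c+d)] = (2423/3313) / (116/492) = 0.73136/0.23577 = 3.10198

3.102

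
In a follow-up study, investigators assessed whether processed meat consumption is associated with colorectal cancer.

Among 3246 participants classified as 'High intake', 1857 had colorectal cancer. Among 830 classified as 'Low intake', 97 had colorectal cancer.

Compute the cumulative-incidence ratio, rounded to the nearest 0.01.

From the description: a = 1857, b = 1389, c = 97, d = 733.
Risk in exposed = 1857/3246 = 0.57209; risk in unexposed = 97/830 = 0.11687.
RR = 0.57209 / 0.11687 = 4.89519
The risk among the exposed is 4.90 times that among the unexposed.

4.90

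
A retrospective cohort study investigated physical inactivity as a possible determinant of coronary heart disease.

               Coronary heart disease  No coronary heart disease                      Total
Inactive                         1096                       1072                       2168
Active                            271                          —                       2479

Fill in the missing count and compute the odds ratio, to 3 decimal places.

8.330

The missing cell is in the unexposed row: 2479 − 271 = 2208.
So a = 1096, b = 1072, c = 271, d = 2208.
OR = (a·d)/(b·c) = (1096 × 2208) / (1072 × 271) = 2419968 / 290512 = 8.33001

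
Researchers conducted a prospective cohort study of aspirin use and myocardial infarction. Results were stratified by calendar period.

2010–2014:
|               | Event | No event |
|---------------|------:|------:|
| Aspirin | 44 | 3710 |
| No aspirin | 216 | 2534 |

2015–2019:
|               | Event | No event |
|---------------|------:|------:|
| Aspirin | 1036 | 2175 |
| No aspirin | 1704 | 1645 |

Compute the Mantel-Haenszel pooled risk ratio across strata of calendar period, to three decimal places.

RR_MH = Σ(aᵢ·n₀ᵢ/nᵢ) / Σ(cᵢ·n₁ᵢ/nᵢ), with n₁ᵢ = aᵢ+bᵢ (exposed), n₀ᵢ = cᵢ+dᵢ (unexposed), nᵢ = n₁ᵢ+n₀ᵢ.
Stratum 1 (2010–2014): n₁ = 3754, n₀ = 2750, n = 6504; a·n₀/n = 44·2750/6504 = 18.6039; c·n₁/n = 216·3754/6504 = 124.6716
Stratum 2 (2015–2019): n₁ = 3211, n₀ = 3349, n = 6560; a·n₀/n = 1036·3349/6560 = 528.8970; c·n₁/n = 1704·3211/6560 = 834.0768
RR_MH = (18.6039 + 528.8970) / (124.6716 + 834.0768) = 547.5009 / 958.7484 = 0.57106

0.571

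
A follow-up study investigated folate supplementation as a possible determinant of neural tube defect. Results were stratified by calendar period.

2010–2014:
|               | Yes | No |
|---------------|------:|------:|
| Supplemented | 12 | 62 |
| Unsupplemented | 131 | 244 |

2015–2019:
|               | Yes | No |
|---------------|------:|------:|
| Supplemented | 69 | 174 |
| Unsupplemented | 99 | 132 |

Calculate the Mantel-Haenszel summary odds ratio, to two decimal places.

OR_MH = Σ(aᵢdᵢ/nᵢ) / Σ(bᵢcᵢ/nᵢ), where nᵢ is the stratum total.
Stratum 1 (2010–2014): n = 449; a·d/n = 12·244/449 = 6.5212; b·c/n = 62·131/449 = 18.0891
Stratum 2 (2015–2019): n = 474; a·d/n = 69·132/474 = 19.2152; b·c/n = 174·99/474 = 36.3418
OR_MH = (6.5212 + 19.2152) / (18.0891 + 36.3418) = 25.7363 / 54.4309 = 0.47283

0.47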